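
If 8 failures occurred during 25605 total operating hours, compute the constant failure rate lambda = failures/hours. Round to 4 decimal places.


failures = 8
total_hours = 25605
lambda = 8 / 25605
lambda = 0.0003

0.0003


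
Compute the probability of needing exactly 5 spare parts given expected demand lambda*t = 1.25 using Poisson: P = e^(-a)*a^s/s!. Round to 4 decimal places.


a = 1.25, s = 5
e^(-a) = e^(-1.25) = 0.2865
a^s = 1.25^5 = 3.0518
s! = 120
P = 0.2865 * 3.0518 / 120
P = 0.0073

0.0073


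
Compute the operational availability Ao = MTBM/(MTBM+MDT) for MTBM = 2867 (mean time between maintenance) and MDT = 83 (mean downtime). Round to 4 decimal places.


MTBM = 2867
MDT = 83
MTBM + MDT = 2950
Ao = 2867 / 2950
Ao = 0.9719

0.9719


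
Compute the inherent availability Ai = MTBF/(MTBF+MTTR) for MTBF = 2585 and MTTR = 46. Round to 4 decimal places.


MTBF = 2585
MTTR = 46
MTBF + MTTR = 2631
Ai = 2585 / 2631
Ai = 0.9825

0.9825


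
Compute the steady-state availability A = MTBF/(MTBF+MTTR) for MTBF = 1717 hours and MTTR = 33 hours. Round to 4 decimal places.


MTBF = 1717
MTTR = 33
MTBF + MTTR = 1750
A = 1717 / 1750
A = 0.9811

0.9811


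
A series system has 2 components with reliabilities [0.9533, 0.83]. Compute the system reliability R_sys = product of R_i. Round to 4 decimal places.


Components: [0.9533, 0.83]
After component 1 (R=0.9533): product = 0.9533
After component 2 (R=0.83): product = 0.7912
R_sys = 0.7912

0.7912


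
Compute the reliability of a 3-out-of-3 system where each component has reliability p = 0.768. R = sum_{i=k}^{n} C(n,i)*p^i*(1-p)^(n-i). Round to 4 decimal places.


k = 3, n = 3, p = 0.768
i=3: C(3,3)=1 * 0.768^3 * 0.232^0 = 0.453
R = sum of terms = 0.453

0.453


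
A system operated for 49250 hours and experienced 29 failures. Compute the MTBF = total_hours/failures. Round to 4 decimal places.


total_hours = 49250
failures = 29
MTBF = 49250 / 29
MTBF = 1698.2759

1698.2759


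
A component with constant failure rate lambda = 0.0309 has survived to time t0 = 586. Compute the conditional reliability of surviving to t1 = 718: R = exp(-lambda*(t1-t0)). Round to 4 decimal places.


lambda = 0.0309
t0 = 586, t1 = 718
t1 - t0 = 132
lambda * (t1-t0) = 0.0309 * 132 = 4.0788
R = exp(-4.0788)
R = 0.0169

0.0169


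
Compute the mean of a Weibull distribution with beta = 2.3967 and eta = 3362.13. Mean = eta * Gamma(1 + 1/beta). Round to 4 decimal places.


beta = 2.3967, eta = 3362.13
1/beta = 0.4172
1 + 1/beta = 1.4172
Gamma(1.4172) = 0.8865
Mean = 3362.13 * 0.8865
Mean = 2980.3926

2980.3926


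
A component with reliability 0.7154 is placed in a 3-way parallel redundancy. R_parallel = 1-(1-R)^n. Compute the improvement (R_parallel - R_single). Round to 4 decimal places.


R_single = 0.7154, n = 3
1 - R_single = 0.2846
(1 - R_single)^n = 0.2846^3 = 0.0231
R_parallel = 1 - 0.0231 = 0.9769
Improvement = 0.9769 - 0.7154
Improvement = 0.2615

0.2615


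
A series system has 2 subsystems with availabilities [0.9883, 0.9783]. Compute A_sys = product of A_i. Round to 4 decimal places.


Subsystems: [0.9883, 0.9783]
After subsystem 1 (A=0.9883): product = 0.9883
After subsystem 2 (A=0.9783): product = 0.9669
A_sys = 0.9669

0.9669


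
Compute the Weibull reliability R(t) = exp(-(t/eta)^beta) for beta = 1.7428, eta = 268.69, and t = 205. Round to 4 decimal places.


beta = 1.7428, eta = 268.69, t = 205
t/eta = 205 / 268.69 = 0.763
(t/eta)^beta = 0.763^1.7428 = 0.6241
R(t) = exp(-0.6241)
R(t) = 0.5358

0.5358


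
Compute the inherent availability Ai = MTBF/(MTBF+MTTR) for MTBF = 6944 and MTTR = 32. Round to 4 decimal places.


MTBF = 6944
MTTR = 32
MTBF + MTTR = 6976
Ai = 6944 / 6976
Ai = 0.9954

0.9954


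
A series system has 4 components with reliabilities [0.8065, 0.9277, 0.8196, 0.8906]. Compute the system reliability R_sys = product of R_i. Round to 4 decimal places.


Components: [0.8065, 0.9277, 0.8196, 0.8906]
After component 1 (R=0.8065): product = 0.8065
After component 2 (R=0.9277): product = 0.7482
After component 3 (R=0.8196): product = 0.6132
After component 4 (R=0.8906): product = 0.5461
R_sys = 0.5461

0.5461


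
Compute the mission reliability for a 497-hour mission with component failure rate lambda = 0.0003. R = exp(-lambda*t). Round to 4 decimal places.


lambda = 0.0003
mission_time = 497
lambda * t = 0.0003 * 497 = 0.1491
R = exp(-0.1491)
R = 0.8615

0.8615


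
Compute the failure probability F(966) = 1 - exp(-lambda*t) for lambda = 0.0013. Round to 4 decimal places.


lambda = 0.0013, t = 966
lambda * t = 1.2558
exp(-1.2558) = 0.2848
F(t) = 1 - 0.2848
F(t) = 0.7152

0.7152


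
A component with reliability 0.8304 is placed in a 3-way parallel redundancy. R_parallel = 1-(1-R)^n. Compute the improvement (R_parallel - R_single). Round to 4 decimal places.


R_single = 0.8304, n = 3
1 - R_single = 0.1696
(1 - R_single)^n = 0.1696^3 = 0.0049
R_parallel = 1 - 0.0049 = 0.9951
Improvement = 0.9951 - 0.8304
Improvement = 0.1647

0.1647


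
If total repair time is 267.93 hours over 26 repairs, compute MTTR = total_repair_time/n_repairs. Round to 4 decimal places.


total_repair_time = 267.93
n_repairs = 26
MTTR = 267.93 / 26
MTTR = 10.305

10.305


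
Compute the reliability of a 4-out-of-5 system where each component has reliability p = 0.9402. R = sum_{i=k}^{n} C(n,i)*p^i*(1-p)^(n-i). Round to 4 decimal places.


k = 4, n = 5, p = 0.9402
i=4: C(5,4)=5 * 0.9402^4 * 0.0598^1 = 0.2336
i=5: C(5,5)=1 * 0.9402^5 * 0.0598^0 = 0.7347
R = sum of terms = 0.9683

0.9683


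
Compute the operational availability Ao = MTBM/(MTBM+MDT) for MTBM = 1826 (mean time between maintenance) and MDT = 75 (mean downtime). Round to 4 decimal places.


MTBM = 1826
MDT = 75
MTBM + MDT = 1901
Ao = 1826 / 1901
Ao = 0.9605

0.9605


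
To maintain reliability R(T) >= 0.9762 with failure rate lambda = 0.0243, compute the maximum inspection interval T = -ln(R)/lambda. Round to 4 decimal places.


R_target = 0.9762
lambda = 0.0243
-ln(0.9762) = 0.0241
T = 0.0241 / 0.0243
T = 0.9913

0.9913


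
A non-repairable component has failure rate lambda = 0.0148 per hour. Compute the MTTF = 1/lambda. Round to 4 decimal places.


lambda = 0.0148
MTTF = 1 / 0.0148
MTTF = 67.5676

67.5676


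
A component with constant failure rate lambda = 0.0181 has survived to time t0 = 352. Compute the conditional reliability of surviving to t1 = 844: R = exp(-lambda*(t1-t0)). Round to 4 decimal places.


lambda = 0.0181
t0 = 352, t1 = 844
t1 - t0 = 492
lambda * (t1-t0) = 0.0181 * 492 = 8.9052
R = exp(-8.9052)
R = 0.0001

0.0001


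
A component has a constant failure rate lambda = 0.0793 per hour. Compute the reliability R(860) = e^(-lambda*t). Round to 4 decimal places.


lambda = 0.0793
t = 860
lambda * t = 68.198
R(t) = e^(-68.198)
R(t) = 0.0

0.0


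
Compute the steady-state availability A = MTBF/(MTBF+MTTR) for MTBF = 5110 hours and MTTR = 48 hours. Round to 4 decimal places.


MTBF = 5110
MTTR = 48
MTBF + MTTR = 5158
A = 5110 / 5158
A = 0.9907

0.9907


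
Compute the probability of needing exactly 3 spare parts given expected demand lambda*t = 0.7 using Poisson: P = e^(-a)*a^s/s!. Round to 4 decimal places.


a = 0.7, s = 3
e^(-a) = e^(-0.7) = 0.4966
a^s = 0.7^3 = 0.343
s! = 6
P = 0.4966 * 0.343 / 6
P = 0.0284

0.0284


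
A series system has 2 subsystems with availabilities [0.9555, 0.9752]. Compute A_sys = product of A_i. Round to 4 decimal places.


Subsystems: [0.9555, 0.9752]
After subsystem 1 (A=0.9555): product = 0.9555
After subsystem 2 (A=0.9752): product = 0.9318
A_sys = 0.9318

0.9318


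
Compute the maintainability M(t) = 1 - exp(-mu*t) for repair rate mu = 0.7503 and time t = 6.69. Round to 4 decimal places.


mu = 0.7503, t = 6.69
mu * t = 0.7503 * 6.69 = 5.0195
exp(-5.0195) = 0.0066
M(t) = 1 - 0.0066
M(t) = 0.9934

0.9934


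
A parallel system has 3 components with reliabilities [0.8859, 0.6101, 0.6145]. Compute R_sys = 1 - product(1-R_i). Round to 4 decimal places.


Components: [0.8859, 0.6101, 0.6145]
(1 - 0.8859) = 0.1141, running product = 0.1141
(1 - 0.6101) = 0.3899, running product = 0.0445
(1 - 0.6145) = 0.3855, running product = 0.0171
Product of (1-R_i) = 0.0171
R_sys = 1 - 0.0171 = 0.9829

0.9829


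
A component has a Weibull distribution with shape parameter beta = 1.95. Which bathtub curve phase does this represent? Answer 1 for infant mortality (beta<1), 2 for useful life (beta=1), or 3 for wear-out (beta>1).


beta = 1.95
Compare beta to 1:
beta < 1 => infant mortality (phase 1)
beta = 1 => useful life (phase 2)
beta > 1 => wear-out (phase 3)
Since beta = 1.95, this is wear-out (increasing failure rate)
Phase = 3

3


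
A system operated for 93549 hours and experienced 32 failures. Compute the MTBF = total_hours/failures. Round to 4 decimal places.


total_hours = 93549
failures = 32
MTBF = 93549 / 32
MTBF = 2923.4062

2923.4062


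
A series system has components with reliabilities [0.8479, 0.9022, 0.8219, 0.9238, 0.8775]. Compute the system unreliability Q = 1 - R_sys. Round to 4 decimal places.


Components: [0.8479, 0.9022, 0.8219, 0.9238, 0.8775]
After component 1: product = 0.8479
After component 2: product = 0.765
After component 3: product = 0.6287
After component 4: product = 0.5808
After component 5: product = 0.5097
R_sys = 0.5097
Q = 1 - 0.5097 = 0.4903

0.4903


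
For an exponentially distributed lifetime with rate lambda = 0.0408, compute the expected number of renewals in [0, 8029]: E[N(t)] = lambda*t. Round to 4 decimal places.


lambda = 0.0408
t = 8029
E[N(t)] = lambda * t
E[N(t)] = 0.0408 * 8029
E[N(t)] = 327.5832

327.5832


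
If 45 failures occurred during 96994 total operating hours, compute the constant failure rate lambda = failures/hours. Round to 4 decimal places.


failures = 45
total_hours = 96994
lambda = 45 / 96994
lambda = 0.0005

0.0005


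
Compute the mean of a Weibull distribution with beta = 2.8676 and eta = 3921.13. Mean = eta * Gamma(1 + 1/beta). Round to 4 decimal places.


beta = 2.8676, eta = 3921.13
1/beta = 0.3487
1 + 1/beta = 1.3487
Gamma(1.3487) = 0.8913
Mean = 3921.13 * 0.8913
Mean = 3494.8319

3494.8319


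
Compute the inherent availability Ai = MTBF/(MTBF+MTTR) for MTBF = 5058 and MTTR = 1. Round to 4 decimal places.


MTBF = 5058
MTTR = 1
MTBF + MTTR = 5059
Ai = 5058 / 5059
Ai = 0.9998

0.9998


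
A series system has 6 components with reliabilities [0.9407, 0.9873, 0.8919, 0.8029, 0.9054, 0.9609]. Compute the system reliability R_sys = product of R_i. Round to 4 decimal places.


Components: [0.9407, 0.9873, 0.8919, 0.8029, 0.9054, 0.9609]
After component 1 (R=0.9407): product = 0.9407
After component 2 (R=0.9873): product = 0.9288
After component 3 (R=0.8919): product = 0.8284
After component 4 (R=0.8029): product = 0.6651
After component 5 (R=0.9054): product = 0.6022
After component 6 (R=0.9609): product = 0.5786
R_sys = 0.5786

0.5786


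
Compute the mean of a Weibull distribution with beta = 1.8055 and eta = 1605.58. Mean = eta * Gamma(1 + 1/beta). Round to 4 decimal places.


beta = 1.8055, eta = 1605.58
1/beta = 0.5539
1 + 1/beta = 1.5539
Gamma(1.5539) = 0.8892
Mean = 1605.58 * 0.8892
Mean = 1427.6122

1427.6122


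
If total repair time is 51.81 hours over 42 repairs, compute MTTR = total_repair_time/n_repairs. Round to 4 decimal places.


total_repair_time = 51.81
n_repairs = 42
MTTR = 51.81 / 42
MTTR = 1.2336

1.2336


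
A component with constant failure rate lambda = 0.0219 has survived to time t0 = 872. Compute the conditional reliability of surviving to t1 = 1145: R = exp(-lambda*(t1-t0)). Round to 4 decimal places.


lambda = 0.0219
t0 = 872, t1 = 1145
t1 - t0 = 273
lambda * (t1-t0) = 0.0219 * 273 = 5.9787
R = exp(-5.9787)
R = 0.0025

0.0025


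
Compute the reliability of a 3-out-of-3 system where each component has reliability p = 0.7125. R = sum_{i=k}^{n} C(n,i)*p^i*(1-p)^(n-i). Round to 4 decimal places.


k = 3, n = 3, p = 0.7125
i=3: C(3,3)=1 * 0.7125^3 * 0.2875^0 = 0.3617
R = sum of terms = 0.3617

0.3617


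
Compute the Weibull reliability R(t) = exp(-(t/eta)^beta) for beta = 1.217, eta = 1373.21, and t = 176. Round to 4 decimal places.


beta = 1.217, eta = 1373.21, t = 176
t/eta = 176 / 1373.21 = 0.1282
(t/eta)^beta = 0.1282^1.217 = 0.0821
R(t) = exp(-0.0821)
R(t) = 0.9212

0.9212


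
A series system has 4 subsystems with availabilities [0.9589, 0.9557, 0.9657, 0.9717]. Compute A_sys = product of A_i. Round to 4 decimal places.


Subsystems: [0.9589, 0.9557, 0.9657, 0.9717]
After subsystem 1 (A=0.9589): product = 0.9589
After subsystem 2 (A=0.9557): product = 0.9164
After subsystem 3 (A=0.9657): product = 0.885
After subsystem 4 (A=0.9717): product = 0.8599
A_sys = 0.8599

0.8599


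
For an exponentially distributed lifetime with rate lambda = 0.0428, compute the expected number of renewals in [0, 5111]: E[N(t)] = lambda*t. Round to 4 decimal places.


lambda = 0.0428
t = 5111
E[N(t)] = lambda * t
E[N(t)] = 0.0428 * 5111
E[N(t)] = 218.7508

218.7508


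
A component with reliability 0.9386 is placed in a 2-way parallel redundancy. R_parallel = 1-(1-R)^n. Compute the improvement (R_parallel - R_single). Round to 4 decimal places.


R_single = 0.9386, n = 2
1 - R_single = 0.0614
(1 - R_single)^n = 0.0614^2 = 0.0038
R_parallel = 1 - 0.0038 = 0.9962
Improvement = 0.9962 - 0.9386
Improvement = 0.0576

0.0576


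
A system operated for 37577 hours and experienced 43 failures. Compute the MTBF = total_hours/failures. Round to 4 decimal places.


total_hours = 37577
failures = 43
MTBF = 37577 / 43
MTBF = 873.8837

873.8837


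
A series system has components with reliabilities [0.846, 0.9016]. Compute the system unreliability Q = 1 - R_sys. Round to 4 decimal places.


Components: [0.846, 0.9016]
After component 1: product = 0.846
After component 2: product = 0.7628
R_sys = 0.7628
Q = 1 - 0.7628 = 0.2372

0.2372


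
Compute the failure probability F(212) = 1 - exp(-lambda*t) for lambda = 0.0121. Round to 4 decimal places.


lambda = 0.0121, t = 212
lambda * t = 2.5652
exp(-2.5652) = 0.0769
F(t) = 1 - 0.0769
F(t) = 0.9231

0.9231


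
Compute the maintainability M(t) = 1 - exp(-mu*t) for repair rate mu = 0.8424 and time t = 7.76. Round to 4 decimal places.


mu = 0.8424, t = 7.76
mu * t = 0.8424 * 7.76 = 6.537
exp(-6.537) = 0.0014
M(t) = 1 - 0.0014
M(t) = 0.9986

0.9986


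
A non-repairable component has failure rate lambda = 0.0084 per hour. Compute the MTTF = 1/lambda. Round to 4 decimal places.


lambda = 0.0084
MTTF = 1 / 0.0084
MTTF = 119.0476

119.0476


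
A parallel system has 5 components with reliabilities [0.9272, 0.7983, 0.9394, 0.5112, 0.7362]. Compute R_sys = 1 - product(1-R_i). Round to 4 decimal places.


Components: [0.9272, 0.7983, 0.9394, 0.5112, 0.7362]
(1 - 0.9272) = 0.0728, running product = 0.0728
(1 - 0.7983) = 0.2017, running product = 0.0147
(1 - 0.9394) = 0.0606, running product = 0.0009
(1 - 0.5112) = 0.4888, running product = 0.0004
(1 - 0.7362) = 0.2638, running product = 0.0001
Product of (1-R_i) = 0.0001
R_sys = 1 - 0.0001 = 0.9999

0.9999


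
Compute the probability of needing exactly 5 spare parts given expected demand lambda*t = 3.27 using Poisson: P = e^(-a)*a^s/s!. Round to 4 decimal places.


a = 3.27, s = 5
e^(-a) = e^(-3.27) = 0.038
a^s = 3.27^5 = 373.8856
s! = 120
P = 0.038 * 373.8856 / 120
P = 0.1184

0.1184


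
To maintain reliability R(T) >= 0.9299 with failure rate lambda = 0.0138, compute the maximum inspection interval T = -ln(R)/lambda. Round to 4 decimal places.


R_target = 0.9299
lambda = 0.0138
-ln(0.9299) = 0.0727
T = 0.0727 / 0.0138
T = 5.2665

5.2665


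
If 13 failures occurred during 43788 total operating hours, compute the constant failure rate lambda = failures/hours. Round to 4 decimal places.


failures = 13
total_hours = 43788
lambda = 13 / 43788
lambda = 0.0003

0.0003


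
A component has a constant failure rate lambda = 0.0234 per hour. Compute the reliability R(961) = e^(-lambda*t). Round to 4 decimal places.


lambda = 0.0234
t = 961
lambda * t = 22.4874
R(t) = e^(-22.4874)
R(t) = 0.0

0.0


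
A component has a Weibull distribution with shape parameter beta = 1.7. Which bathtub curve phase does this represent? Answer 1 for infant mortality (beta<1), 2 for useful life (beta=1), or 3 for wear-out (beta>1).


beta = 1.7
Compare beta to 1:
beta < 1 => infant mortality (phase 1)
beta = 1 => useful life (phase 2)
beta > 1 => wear-out (phase 3)
Since beta = 1.7, this is wear-out (increasing failure rate)
Phase = 3

3


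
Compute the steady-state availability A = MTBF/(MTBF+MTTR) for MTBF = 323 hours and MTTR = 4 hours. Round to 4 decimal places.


MTBF = 323
MTTR = 4
MTBF + MTTR = 327
A = 323 / 327
A = 0.9878

0.9878


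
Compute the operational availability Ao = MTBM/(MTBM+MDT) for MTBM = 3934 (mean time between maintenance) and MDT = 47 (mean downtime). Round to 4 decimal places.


MTBM = 3934
MDT = 47
MTBM + MDT = 3981
Ao = 3934 / 3981
Ao = 0.9882

0.9882


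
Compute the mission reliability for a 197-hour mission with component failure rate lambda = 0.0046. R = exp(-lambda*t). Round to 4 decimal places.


lambda = 0.0046
mission_time = 197
lambda * t = 0.0046 * 197 = 0.9062
R = exp(-0.9062)
R = 0.4041

0.4041


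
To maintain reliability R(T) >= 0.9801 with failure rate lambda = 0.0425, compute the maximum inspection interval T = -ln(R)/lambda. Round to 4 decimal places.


R_target = 0.9801
lambda = 0.0425
-ln(0.9801) = 0.0201
T = 0.0201 / 0.0425
T = 0.473

0.473


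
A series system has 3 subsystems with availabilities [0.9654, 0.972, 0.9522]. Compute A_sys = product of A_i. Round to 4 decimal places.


Subsystems: [0.9654, 0.972, 0.9522]
After subsystem 1 (A=0.9654): product = 0.9654
After subsystem 2 (A=0.972): product = 0.9384
After subsystem 3 (A=0.9522): product = 0.8935
A_sys = 0.8935

0.8935


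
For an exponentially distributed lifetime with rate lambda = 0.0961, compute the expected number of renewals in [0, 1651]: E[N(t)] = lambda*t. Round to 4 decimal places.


lambda = 0.0961
t = 1651
E[N(t)] = lambda * t
E[N(t)] = 0.0961 * 1651
E[N(t)] = 158.6611

158.6611


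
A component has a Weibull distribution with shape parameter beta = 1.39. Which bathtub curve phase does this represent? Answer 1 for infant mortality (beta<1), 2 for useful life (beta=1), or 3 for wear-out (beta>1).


beta = 1.39
Compare beta to 1:
beta < 1 => infant mortality (phase 1)
beta = 1 => useful life (phase 2)
beta > 1 => wear-out (phase 3)
Since beta = 1.39, this is wear-out (increasing failure rate)
Phase = 3

3


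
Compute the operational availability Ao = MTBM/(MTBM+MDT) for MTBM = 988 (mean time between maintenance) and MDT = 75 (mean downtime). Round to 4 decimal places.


MTBM = 988
MDT = 75
MTBM + MDT = 1063
Ao = 988 / 1063
Ao = 0.9294

0.9294


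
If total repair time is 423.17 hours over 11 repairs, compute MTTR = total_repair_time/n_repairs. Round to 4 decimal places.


total_repair_time = 423.17
n_repairs = 11
MTTR = 423.17 / 11
MTTR = 38.47

38.47


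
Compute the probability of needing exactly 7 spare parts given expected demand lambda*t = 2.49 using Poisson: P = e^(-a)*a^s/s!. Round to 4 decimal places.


a = 2.49, s = 7
e^(-a) = e^(-2.49) = 0.0829
a^s = 2.49^7 = 593.4654
s! = 5040
P = 0.0829 * 593.4654 / 5040
P = 0.0098

0.0098


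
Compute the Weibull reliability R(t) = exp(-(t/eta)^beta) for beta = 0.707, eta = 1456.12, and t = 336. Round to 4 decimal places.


beta = 0.707, eta = 1456.12, t = 336
t/eta = 336 / 1456.12 = 0.2308
(t/eta)^beta = 0.2308^0.707 = 0.3546
R(t) = exp(-0.3546)
R(t) = 0.7015

0.7015


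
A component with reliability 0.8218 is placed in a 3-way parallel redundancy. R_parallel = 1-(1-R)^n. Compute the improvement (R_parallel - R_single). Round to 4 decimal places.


R_single = 0.8218, n = 3
1 - R_single = 0.1782
(1 - R_single)^n = 0.1782^3 = 0.0057
R_parallel = 1 - 0.0057 = 0.9943
Improvement = 0.9943 - 0.8218
Improvement = 0.1725

0.1725


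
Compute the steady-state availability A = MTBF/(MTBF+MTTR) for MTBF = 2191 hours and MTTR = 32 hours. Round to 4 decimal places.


MTBF = 2191
MTTR = 32
MTBF + MTTR = 2223
A = 2191 / 2223
A = 0.9856

0.9856


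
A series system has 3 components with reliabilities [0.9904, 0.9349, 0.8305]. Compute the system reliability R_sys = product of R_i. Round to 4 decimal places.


Components: [0.9904, 0.9349, 0.8305]
After component 1 (R=0.9904): product = 0.9904
After component 2 (R=0.9349): product = 0.9259
After component 3 (R=0.8305): product = 0.769
R_sys = 0.769

0.769


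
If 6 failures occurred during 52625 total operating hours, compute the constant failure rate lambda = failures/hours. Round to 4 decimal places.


failures = 6
total_hours = 52625
lambda = 6 / 52625
lambda = 0.0001

0.0001


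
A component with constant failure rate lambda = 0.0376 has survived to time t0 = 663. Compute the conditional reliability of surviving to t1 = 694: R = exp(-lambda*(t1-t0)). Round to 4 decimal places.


lambda = 0.0376
t0 = 663, t1 = 694
t1 - t0 = 31
lambda * (t1-t0) = 0.0376 * 31 = 1.1656
R = exp(-1.1656)
R = 0.3117

0.3117


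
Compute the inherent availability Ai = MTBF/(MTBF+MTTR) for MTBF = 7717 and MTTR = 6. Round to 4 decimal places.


MTBF = 7717
MTTR = 6
MTBF + MTTR = 7723
Ai = 7717 / 7723
Ai = 0.9992

0.9992


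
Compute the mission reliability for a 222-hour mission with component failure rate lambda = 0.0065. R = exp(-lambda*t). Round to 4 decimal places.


lambda = 0.0065
mission_time = 222
lambda * t = 0.0065 * 222 = 1.443
R = exp(-1.443)
R = 0.2362

0.2362


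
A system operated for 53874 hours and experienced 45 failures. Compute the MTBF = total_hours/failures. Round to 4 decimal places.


total_hours = 53874
failures = 45
MTBF = 53874 / 45
MTBF = 1197.2

1197.2


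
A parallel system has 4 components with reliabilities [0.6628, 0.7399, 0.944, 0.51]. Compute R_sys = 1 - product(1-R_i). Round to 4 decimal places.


Components: [0.6628, 0.7399, 0.944, 0.51]
(1 - 0.6628) = 0.3372, running product = 0.3372
(1 - 0.7399) = 0.2601, running product = 0.0877
(1 - 0.944) = 0.056, running product = 0.0049
(1 - 0.51) = 0.49, running product = 0.0024
Product of (1-R_i) = 0.0024
R_sys = 1 - 0.0024 = 0.9976

0.9976


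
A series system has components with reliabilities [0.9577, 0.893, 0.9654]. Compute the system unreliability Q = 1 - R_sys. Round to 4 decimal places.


Components: [0.9577, 0.893, 0.9654]
After component 1: product = 0.9577
After component 2: product = 0.8552
After component 3: product = 0.8256
R_sys = 0.8256
Q = 1 - 0.8256 = 0.1744

0.1744


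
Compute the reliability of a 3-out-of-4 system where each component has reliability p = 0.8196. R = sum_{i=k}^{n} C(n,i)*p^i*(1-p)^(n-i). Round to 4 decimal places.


k = 3, n = 4, p = 0.8196
i=3: C(4,3)=4 * 0.8196^3 * 0.1804^1 = 0.3973
i=4: C(4,4)=1 * 0.8196^4 * 0.1804^0 = 0.4512
R = sum of terms = 0.8485

0.8485


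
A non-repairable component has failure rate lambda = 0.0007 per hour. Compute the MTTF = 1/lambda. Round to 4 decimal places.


lambda = 0.0007
MTTF = 1 / 0.0007
MTTF = 1428.5714

1428.5714


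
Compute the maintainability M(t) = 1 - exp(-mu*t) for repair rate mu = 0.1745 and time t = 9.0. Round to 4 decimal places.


mu = 0.1745, t = 9.0
mu * t = 0.1745 * 9.0 = 1.5705
exp(-1.5705) = 0.2079
M(t) = 1 - 0.2079
M(t) = 0.7921

0.7921


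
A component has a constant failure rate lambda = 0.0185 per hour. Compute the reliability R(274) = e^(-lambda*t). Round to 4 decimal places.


lambda = 0.0185
t = 274
lambda * t = 5.069
R(t) = e^(-5.069)
R(t) = 0.0063

0.0063


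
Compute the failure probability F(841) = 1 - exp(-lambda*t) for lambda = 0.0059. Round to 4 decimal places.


lambda = 0.0059, t = 841
lambda * t = 4.9619
exp(-4.9619) = 0.007
F(t) = 1 - 0.007
F(t) = 0.993

0.993


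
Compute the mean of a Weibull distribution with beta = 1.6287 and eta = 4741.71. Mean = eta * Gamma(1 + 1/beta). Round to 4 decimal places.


beta = 1.6287, eta = 4741.71
1/beta = 0.614
1 + 1/beta = 1.614
Gamma(1.614) = 0.8952
Mean = 4741.71 * 0.8952
Mean = 4244.6217

4244.6217


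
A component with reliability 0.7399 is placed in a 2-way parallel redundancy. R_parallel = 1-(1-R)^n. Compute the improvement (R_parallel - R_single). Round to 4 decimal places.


R_single = 0.7399, n = 2
1 - R_single = 0.2601
(1 - R_single)^n = 0.2601^2 = 0.0677
R_parallel = 1 - 0.0677 = 0.9323
Improvement = 0.9323 - 0.7399
Improvement = 0.1924

0.1924


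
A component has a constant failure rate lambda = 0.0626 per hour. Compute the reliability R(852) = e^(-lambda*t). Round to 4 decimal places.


lambda = 0.0626
t = 852
lambda * t = 53.3352
R(t) = e^(-53.3352)
R(t) = 0.0

0.0


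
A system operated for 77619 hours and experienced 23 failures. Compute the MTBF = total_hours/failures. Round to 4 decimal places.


total_hours = 77619
failures = 23
MTBF = 77619 / 23
MTBF = 3374.7391

3374.7391


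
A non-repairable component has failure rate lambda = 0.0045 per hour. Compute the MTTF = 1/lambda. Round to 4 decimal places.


lambda = 0.0045
MTTF = 1 / 0.0045
MTTF = 222.2222

222.2222


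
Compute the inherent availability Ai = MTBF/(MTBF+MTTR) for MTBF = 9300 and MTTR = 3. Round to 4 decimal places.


MTBF = 9300
MTTR = 3
MTBF + MTTR = 9303
Ai = 9300 / 9303
Ai = 0.9997

0.9997


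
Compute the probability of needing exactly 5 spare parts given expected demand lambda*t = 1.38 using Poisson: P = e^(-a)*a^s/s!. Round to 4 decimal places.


a = 1.38, s = 5
e^(-a) = e^(-1.38) = 0.2516
a^s = 1.38^5 = 5.0049
s! = 120
P = 0.2516 * 5.0049 / 120
P = 0.0105

0.0105


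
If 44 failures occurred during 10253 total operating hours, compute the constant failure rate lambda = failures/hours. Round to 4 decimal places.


failures = 44
total_hours = 10253
lambda = 44 / 10253
lambda = 0.0043

0.0043


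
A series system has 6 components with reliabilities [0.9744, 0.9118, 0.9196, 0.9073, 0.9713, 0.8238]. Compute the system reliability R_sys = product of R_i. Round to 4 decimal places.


Components: [0.9744, 0.9118, 0.9196, 0.9073, 0.9713, 0.8238]
After component 1 (R=0.9744): product = 0.9744
After component 2 (R=0.9118): product = 0.8885
After component 3 (R=0.9196): product = 0.817
After component 4 (R=0.9073): product = 0.7413
After component 5 (R=0.9713): product = 0.72
After component 6 (R=0.8238): product = 0.5931
R_sys = 0.5931

0.5931


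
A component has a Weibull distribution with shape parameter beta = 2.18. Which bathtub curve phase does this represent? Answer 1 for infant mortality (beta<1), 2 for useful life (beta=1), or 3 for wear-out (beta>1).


beta = 2.18
Compare beta to 1:
beta < 1 => infant mortality (phase 1)
beta = 1 => useful life (phase 2)
beta > 1 => wear-out (phase 3)
Since beta = 2.18, this is wear-out (increasing failure rate)
Phase = 3

3


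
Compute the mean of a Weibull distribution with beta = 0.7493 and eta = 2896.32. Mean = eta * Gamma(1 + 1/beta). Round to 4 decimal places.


beta = 0.7493, eta = 2896.32
1/beta = 1.3346
1 + 1/beta = 2.3346
Gamma(2.3346) = 1.1916
Mean = 2896.32 * 1.1916
Mean = 3451.1294

3451.1294


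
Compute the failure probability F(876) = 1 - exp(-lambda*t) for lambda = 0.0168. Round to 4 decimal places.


lambda = 0.0168, t = 876
lambda * t = 14.7168
exp(-14.7168) = 0.0
F(t) = 1 - 0.0
F(t) = 1.0

1.0


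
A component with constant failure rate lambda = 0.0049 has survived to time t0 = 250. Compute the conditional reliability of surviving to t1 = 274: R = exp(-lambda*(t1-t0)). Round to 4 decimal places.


lambda = 0.0049
t0 = 250, t1 = 274
t1 - t0 = 24
lambda * (t1-t0) = 0.0049 * 24 = 0.1176
R = exp(-0.1176)
R = 0.8891

0.8891


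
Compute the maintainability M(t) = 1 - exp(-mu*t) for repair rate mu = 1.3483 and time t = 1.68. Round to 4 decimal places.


mu = 1.3483, t = 1.68
mu * t = 1.3483 * 1.68 = 2.2651
exp(-2.2651) = 0.1038
M(t) = 1 - 0.1038
M(t) = 0.8962

0.8962


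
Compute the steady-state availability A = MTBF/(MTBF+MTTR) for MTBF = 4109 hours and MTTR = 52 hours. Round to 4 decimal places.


MTBF = 4109
MTTR = 52
MTBF + MTTR = 4161
A = 4109 / 4161
A = 0.9875

0.9875


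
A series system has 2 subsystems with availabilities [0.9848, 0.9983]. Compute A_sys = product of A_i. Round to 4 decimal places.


Subsystems: [0.9848, 0.9983]
After subsystem 1 (A=0.9848): product = 0.9848
After subsystem 2 (A=0.9983): product = 0.9831
A_sys = 0.9831

0.9831


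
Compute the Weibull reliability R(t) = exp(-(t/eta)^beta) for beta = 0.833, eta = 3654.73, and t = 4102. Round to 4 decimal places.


beta = 0.833, eta = 3654.73, t = 4102
t/eta = 4102 / 3654.73 = 1.1224
(t/eta)^beta = 1.1224^0.833 = 1.1009
R(t) = exp(-1.1009)
R(t) = 0.3326

0.3326


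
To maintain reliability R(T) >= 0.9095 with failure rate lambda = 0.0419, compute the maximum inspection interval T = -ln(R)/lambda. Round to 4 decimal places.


R_target = 0.9095
lambda = 0.0419
-ln(0.9095) = 0.0949
T = 0.0949 / 0.0419
T = 2.264

2.264


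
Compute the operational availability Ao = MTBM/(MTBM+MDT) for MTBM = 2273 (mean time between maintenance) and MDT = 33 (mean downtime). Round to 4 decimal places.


MTBM = 2273
MDT = 33
MTBM + MDT = 2306
Ao = 2273 / 2306
Ao = 0.9857

0.9857


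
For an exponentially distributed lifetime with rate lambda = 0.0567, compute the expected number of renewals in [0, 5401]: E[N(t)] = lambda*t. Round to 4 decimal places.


lambda = 0.0567
t = 5401
E[N(t)] = lambda * t
E[N(t)] = 0.0567 * 5401
E[N(t)] = 306.2367

306.2367


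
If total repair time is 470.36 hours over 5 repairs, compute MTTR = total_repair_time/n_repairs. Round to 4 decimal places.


total_repair_time = 470.36
n_repairs = 5
MTTR = 470.36 / 5
MTTR = 94.072

94.072


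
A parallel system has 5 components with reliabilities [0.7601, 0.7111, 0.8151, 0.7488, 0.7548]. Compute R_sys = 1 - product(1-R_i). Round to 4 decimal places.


Components: [0.7601, 0.7111, 0.8151, 0.7488, 0.7548]
(1 - 0.7601) = 0.2399, running product = 0.2399
(1 - 0.7111) = 0.2889, running product = 0.0693
(1 - 0.8151) = 0.1849, running product = 0.0128
(1 - 0.7488) = 0.2512, running product = 0.0032
(1 - 0.7548) = 0.2452, running product = 0.0008
Product of (1-R_i) = 0.0008
R_sys = 1 - 0.0008 = 0.9992

0.9992


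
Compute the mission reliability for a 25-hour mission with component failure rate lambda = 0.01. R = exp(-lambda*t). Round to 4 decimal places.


lambda = 0.01
mission_time = 25
lambda * t = 0.01 * 25 = 0.25
R = exp(-0.25)
R = 0.7788

0.7788


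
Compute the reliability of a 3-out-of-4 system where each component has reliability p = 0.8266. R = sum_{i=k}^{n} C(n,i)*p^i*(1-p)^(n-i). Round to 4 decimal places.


k = 3, n = 4, p = 0.8266
i=3: C(4,3)=4 * 0.8266^3 * 0.1734^1 = 0.3917
i=4: C(4,4)=1 * 0.8266^4 * 0.1734^0 = 0.4669
R = sum of terms = 0.8586

0.8586


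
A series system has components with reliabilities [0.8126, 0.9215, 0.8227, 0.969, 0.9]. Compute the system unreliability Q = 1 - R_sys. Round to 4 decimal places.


Components: [0.8126, 0.9215, 0.8227, 0.969, 0.9]
After component 1: product = 0.8126
After component 2: product = 0.7488
After component 3: product = 0.616
After component 4: product = 0.5969
After component 5: product = 0.5373
R_sys = 0.5373
Q = 1 - 0.5373 = 0.4627

0.4627


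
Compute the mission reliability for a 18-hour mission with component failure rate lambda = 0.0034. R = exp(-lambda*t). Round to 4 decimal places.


lambda = 0.0034
mission_time = 18
lambda * t = 0.0034 * 18 = 0.0612
R = exp(-0.0612)
R = 0.9406

0.9406


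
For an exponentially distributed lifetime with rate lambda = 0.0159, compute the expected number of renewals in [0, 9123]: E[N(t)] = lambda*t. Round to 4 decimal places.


lambda = 0.0159
t = 9123
E[N(t)] = lambda * t
E[N(t)] = 0.0159 * 9123
E[N(t)] = 145.0557

145.0557


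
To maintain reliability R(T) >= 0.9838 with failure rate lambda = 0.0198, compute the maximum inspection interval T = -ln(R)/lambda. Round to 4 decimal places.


R_target = 0.9838
lambda = 0.0198
-ln(0.9838) = 0.0163
T = 0.0163 / 0.0198
T = 0.8249

0.8249


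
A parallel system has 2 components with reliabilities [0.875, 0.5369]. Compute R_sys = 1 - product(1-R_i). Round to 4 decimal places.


Components: [0.875, 0.5369]
(1 - 0.875) = 0.125, running product = 0.125
(1 - 0.5369) = 0.4631, running product = 0.0579
Product of (1-R_i) = 0.0579
R_sys = 1 - 0.0579 = 0.9421

0.9421


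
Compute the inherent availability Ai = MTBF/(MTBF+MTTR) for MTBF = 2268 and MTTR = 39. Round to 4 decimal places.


MTBF = 2268
MTTR = 39
MTBF + MTTR = 2307
Ai = 2268 / 2307
Ai = 0.9831

0.9831


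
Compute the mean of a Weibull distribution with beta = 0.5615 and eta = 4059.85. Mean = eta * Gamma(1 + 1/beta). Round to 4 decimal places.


beta = 0.5615, eta = 4059.85
1/beta = 1.7809
1 + 1/beta = 2.7809
Gamma(2.7809) = 1.65
Mean = 4059.85 * 1.65
Mean = 6698.6717

6698.6717


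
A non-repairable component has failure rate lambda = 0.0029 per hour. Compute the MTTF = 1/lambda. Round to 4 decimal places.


lambda = 0.0029
MTTF = 1 / 0.0029
MTTF = 344.8276

344.8276


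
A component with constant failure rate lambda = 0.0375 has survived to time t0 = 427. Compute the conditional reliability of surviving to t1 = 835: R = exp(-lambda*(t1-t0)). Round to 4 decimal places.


lambda = 0.0375
t0 = 427, t1 = 835
t1 - t0 = 408
lambda * (t1-t0) = 0.0375 * 408 = 15.3
R = exp(-15.3)
R = 0.0

0.0


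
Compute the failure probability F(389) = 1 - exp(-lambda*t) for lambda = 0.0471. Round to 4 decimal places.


lambda = 0.0471, t = 389
lambda * t = 18.3219
exp(-18.3219) = 0.0
F(t) = 1 - 0.0
F(t) = 1.0

1.0


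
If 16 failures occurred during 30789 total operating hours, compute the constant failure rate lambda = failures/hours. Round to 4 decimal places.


failures = 16
total_hours = 30789
lambda = 16 / 30789
lambda = 0.0005

0.0005


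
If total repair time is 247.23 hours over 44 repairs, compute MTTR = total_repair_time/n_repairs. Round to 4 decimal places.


total_repair_time = 247.23
n_repairs = 44
MTTR = 247.23 / 44
MTTR = 5.6189

5.6189


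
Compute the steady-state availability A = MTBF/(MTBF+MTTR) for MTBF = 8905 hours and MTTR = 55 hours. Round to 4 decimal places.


MTBF = 8905
MTTR = 55
MTBF + MTTR = 8960
A = 8905 / 8960
A = 0.9939

0.9939


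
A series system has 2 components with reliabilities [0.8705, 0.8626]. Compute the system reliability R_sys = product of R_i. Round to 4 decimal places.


Components: [0.8705, 0.8626]
After component 1 (R=0.8705): product = 0.8705
After component 2 (R=0.8626): product = 0.7509
R_sys = 0.7509

0.7509


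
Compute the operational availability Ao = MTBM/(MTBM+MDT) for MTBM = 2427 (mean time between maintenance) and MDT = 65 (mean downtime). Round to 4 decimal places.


MTBM = 2427
MDT = 65
MTBM + MDT = 2492
Ao = 2427 / 2492
Ao = 0.9739

0.9739


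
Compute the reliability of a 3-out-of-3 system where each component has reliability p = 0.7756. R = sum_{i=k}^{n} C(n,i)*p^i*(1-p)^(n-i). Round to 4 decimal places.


k = 3, n = 3, p = 0.7756
i=3: C(3,3)=1 * 0.7756^3 * 0.2244^0 = 0.4666
R = sum of terms = 0.4666

0.4666


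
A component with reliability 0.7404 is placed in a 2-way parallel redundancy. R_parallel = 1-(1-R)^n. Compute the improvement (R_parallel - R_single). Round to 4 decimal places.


R_single = 0.7404, n = 2
1 - R_single = 0.2596
(1 - R_single)^n = 0.2596^2 = 0.0674
R_parallel = 1 - 0.0674 = 0.9326
Improvement = 0.9326 - 0.7404
Improvement = 0.1922

0.1922


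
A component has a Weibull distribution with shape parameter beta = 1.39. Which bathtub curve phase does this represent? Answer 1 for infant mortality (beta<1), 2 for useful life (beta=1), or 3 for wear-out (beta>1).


beta = 1.39
Compare beta to 1:
beta < 1 => infant mortality (phase 1)
beta = 1 => useful life (phase 2)
beta > 1 => wear-out (phase 3)
Since beta = 1.39, this is wear-out (increasing failure rate)
Phase = 3

3


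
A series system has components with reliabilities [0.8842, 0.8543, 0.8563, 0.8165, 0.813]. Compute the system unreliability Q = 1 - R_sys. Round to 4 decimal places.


Components: [0.8842, 0.8543, 0.8563, 0.8165, 0.813]
After component 1: product = 0.8842
After component 2: product = 0.7554
After component 3: product = 0.6468
After component 4: product = 0.5281
After component 5: product = 0.4294
R_sys = 0.4294
Q = 1 - 0.4294 = 0.5706

0.5706


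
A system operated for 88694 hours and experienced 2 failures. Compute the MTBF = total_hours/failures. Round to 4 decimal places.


total_hours = 88694
failures = 2
MTBF = 88694 / 2
MTBF = 44347.0

44347.0


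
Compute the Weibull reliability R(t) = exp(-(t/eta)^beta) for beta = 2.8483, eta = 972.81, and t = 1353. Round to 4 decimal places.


beta = 2.8483, eta = 972.81, t = 1353
t/eta = 1353 / 972.81 = 1.3908
(t/eta)^beta = 1.3908^2.8483 = 2.559
R(t) = exp(-2.559)
R(t) = 0.0774

0.0774


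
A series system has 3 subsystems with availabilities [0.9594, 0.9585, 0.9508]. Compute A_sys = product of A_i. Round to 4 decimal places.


Subsystems: [0.9594, 0.9585, 0.9508]
After subsystem 1 (A=0.9594): product = 0.9594
After subsystem 2 (A=0.9585): product = 0.9196
After subsystem 3 (A=0.9508): product = 0.8743
A_sys = 0.8743

0.8743


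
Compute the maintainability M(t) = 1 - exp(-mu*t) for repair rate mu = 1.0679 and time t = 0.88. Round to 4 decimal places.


mu = 1.0679, t = 0.88
mu * t = 1.0679 * 0.88 = 0.9398
exp(-0.9398) = 0.3907
M(t) = 1 - 0.3907
M(t) = 0.6093

0.6093


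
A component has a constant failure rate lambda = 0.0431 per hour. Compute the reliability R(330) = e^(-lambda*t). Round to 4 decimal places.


lambda = 0.0431
t = 330
lambda * t = 14.223
R(t) = e^(-14.223)
R(t) = 0.0

0.0


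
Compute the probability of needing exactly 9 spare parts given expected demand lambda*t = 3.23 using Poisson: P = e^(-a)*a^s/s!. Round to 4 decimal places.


a = 3.23, s = 9
e^(-a) = e^(-3.23) = 0.0396
a^s = 3.23^9 = 38266.8489
s! = 362880
P = 0.0396 * 38266.8489 / 362880
P = 0.0042

0.0042


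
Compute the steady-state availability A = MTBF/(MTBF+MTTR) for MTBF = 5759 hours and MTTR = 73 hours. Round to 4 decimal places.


MTBF = 5759
MTTR = 73
MTBF + MTTR = 5832
A = 5759 / 5832
A = 0.9875

0.9875


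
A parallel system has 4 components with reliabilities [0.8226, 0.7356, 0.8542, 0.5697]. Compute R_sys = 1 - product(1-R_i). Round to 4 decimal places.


Components: [0.8226, 0.7356, 0.8542, 0.5697]
(1 - 0.8226) = 0.1774, running product = 0.1774
(1 - 0.7356) = 0.2644, running product = 0.0469
(1 - 0.8542) = 0.1458, running product = 0.0068
(1 - 0.5697) = 0.4303, running product = 0.0029
Product of (1-R_i) = 0.0029
R_sys = 1 - 0.0029 = 0.9971

0.9971


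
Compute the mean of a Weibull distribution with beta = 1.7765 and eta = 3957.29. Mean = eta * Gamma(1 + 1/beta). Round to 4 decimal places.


beta = 1.7765, eta = 3957.29
1/beta = 0.5629
1 + 1/beta = 1.5629
Gamma(1.5629) = 0.8899
Mean = 3957.29 * 0.8899
Mean = 3521.5055

3521.5055


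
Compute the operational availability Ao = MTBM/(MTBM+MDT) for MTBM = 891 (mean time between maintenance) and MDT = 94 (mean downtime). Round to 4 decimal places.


MTBM = 891
MDT = 94
MTBM + MDT = 985
Ao = 891 / 985
Ao = 0.9046

0.9046


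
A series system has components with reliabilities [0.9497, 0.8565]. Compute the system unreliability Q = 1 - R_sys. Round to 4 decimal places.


Components: [0.9497, 0.8565]
After component 1: product = 0.9497
After component 2: product = 0.8134
R_sys = 0.8134
Q = 1 - 0.8134 = 0.1866

0.1866


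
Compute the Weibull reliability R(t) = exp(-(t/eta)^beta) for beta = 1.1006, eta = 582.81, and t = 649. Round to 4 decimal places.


beta = 1.1006, eta = 582.81, t = 649
t/eta = 649 / 582.81 = 1.1136
(t/eta)^beta = 1.1136^1.1006 = 1.1257
R(t) = exp(-1.1257)
R(t) = 0.3244

0.3244
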